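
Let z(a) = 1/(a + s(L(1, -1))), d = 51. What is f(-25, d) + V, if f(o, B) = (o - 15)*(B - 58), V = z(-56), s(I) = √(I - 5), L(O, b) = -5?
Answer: 440412/1573 - I*√10/3146 ≈ 279.98 - 0.0010052*I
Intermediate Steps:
s(I) = √(-5 + I)
z(a) = 1/(a + I*√10) (z(a) = 1/(a + √(-5 - 5)) = 1/(a + √(-10)) = 1/(a + I*√10))
V = 1/(-56 + I*√10) ≈ -0.0178 - 0.0010052*I
f(o, B) = (-58 + B)*(-15 + o) (f(o, B) = (-15 + o)*(-58 + B) = (-58 + B)*(-15 + o))
f(-25, d) + V = (870 - 58*(-25) - 15*51 + 51*(-25)) + (-28/1573 - I*√10/3146) = (870 + 1450 - 765 - 1275) + (-28/1573 - I*√10/3146) = 280 + (-28/1573 - I*√10/3146) = 440412/1573 - I*√10/3146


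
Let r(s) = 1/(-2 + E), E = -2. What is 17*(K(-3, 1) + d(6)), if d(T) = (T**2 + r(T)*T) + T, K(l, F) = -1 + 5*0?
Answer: 1343/2 ≈ 671.50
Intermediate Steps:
K(l, F) = -1 (K(l, F) = -1 + 0 = -1)
r(s) = -1/4 (r(s) = 1/(-2 - 2) = 1/(-4) = -1/4)
d(T) = T**2 + 3*T/4 (d(T) = (T**2 - T/4) + T = T**2 + 3*T/4)
17*(K(-3, 1) + d(6)) = 17*(-1 + (1/4)*6*(3 + 4*6)) = 17*(-1 + (1/4)*6*(3 + 24)) = 17*(-1 + (1/4)*6*27) = 17*(-1 + 81/2) = 17*(79/2) = 1343/2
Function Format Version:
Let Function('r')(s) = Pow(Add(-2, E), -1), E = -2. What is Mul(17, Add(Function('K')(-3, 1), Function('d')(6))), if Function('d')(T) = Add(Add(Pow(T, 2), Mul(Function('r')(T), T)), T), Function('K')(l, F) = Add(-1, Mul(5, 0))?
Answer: Rational(1343, 2) ≈ 671.50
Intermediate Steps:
Function('K')(l, F) = -1 (Function('K')(l, F) = Add(-1, 0) = -1)
Function('r')(s) = Rational(-1, 4) (Function('r')(s) = Pow(Add(-2, -2), -1) = Pow(-4, -1) = Rational(-1, 4))
Function('d')(T) = Add(Pow(T, 2), Mul(Rational(3, 4), T)) (Function('d')(T) = Add(Add(Pow(T, 2), Mul(Rational(-1, 4), T)), T) = Add(Pow(T, 2), Mul(Rational(3, 4), T)))
Mul(17, Add(Function('K')(-3, 1), Function('d')(6))) = Mul(17, Add(-1, Mul(Rational(1, 4), 6, Add(3, Mul(4, 6))))) = Mul(17, Add(-1, Mul(Rational(1, 4), 6, Add(3, 24)))) = Mul(17, Add(-1, Mul(Rational(1, 4), 6, 27))) = Mul(17, Add(-1, Rational(81, 2))) = Mul(17, Rational(79, 2)) = Rational(1343, 2)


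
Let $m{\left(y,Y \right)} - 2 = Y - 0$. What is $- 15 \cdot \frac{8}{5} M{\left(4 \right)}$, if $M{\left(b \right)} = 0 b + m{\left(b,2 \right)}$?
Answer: $-96$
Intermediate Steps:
$m{\left(y,Y \right)} = 2 + Y$ ($m{\left(y,Y \right)} = 2 + \left(Y - 0\right) = 2 + \left(Y + 0\right) = 2 + Y$)
$M{\left(b \right)} = 4$ ($M{\left(b \right)} = 0 b + \left(2 + 2\right) = 0 + 4 = 4$)
$- 15 \cdot \frac{8}{5} M{\left(4 \right)} = - 15 \cdot \frac{8}{5} \cdot 4 = - 15 \cdot 8 \cdot \frac{1}{5} \cdot 4 = \left(-15\right) \frac{8}{5} \cdot 4 = \left(-24\right) 4 = -96$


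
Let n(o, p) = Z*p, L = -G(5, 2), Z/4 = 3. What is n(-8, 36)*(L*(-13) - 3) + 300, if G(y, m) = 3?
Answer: 15852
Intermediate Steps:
Z = 12 (Z = 4*3 = 12)
L = -3 (L = -1*3 = -3)
n(o, p) = 12*p
n(-8, 36)*(L*(-13) - 3) + 300 = (12*36)*(-3*(-13) - 3) + 300 = 432*(39 - 3) + 300 = 432*36 + 300 = 15552 + 300 = 15852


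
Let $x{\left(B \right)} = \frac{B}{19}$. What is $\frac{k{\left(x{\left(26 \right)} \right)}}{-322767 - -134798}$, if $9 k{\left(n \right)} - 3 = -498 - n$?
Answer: $\frac{9431}{32142699} \approx 0.00029341$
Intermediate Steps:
$x{\left(B \right)} = \frac{B}{19}$ ($x{\left(B \right)} = B \frac{1}{19} = \frac{B}{19}$)
$k{\left(n \right)} = -55 - \frac{n}{9}$ ($k{\left(n \right)} = \frac{1}{3} + \frac{-498 - n}{9} = \frac{1}{3} - \left(\frac{166}{3} + \frac{n}{9}\right) = -55 - \frac{n}{9}$)
$\frac{k{\left(x{\left(26 \right)} \right)}}{-322767 - -134798} = \frac{-55 - \frac{\frac{1}{19} \cdot 26}{9}}{-322767 - -134798} = \frac{-55 - \frac{26}{171}}{-322767 + 134798} = \frac{-55 - \frac{26}{171}}{-187969} = \left(- \frac{9431}{171}\right) \left(- \frac{1}{187969}\right) = \frac{9431}{32142699}$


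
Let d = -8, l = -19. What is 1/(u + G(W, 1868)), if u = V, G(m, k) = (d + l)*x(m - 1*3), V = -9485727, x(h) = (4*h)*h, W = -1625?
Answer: -1/295727199 ≈ -3.3815e-9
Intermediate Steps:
x(h) = 4*h²
G(m, k) = -108*(-3 + m)² (G(m, k) = (-8 - 19)*(4*(m - 1*3)²) = -108*(m - 3)² = -108*(-3 + m)²)
u = -9485727
1/(u + G(W, 1868)) = 1/(-9485727 - 108*(-3 - 1625)²) = 1/(-9485727 - 108*(-1628)²) = 1/(-9485727 - 108*2650384) = 1/(-9485727 - 286241472) = 1/(-295727199) = -1/295727199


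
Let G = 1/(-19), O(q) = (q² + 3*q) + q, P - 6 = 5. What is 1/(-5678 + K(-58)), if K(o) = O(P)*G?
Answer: -19/108047 ≈ -0.00017585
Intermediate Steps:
P = 11 (P = 6 + 5 = 11)
O(q) = q² + 4*q
G = -1/19 ≈ -0.052632
K(o) = -165/19 (K(o) = (11*(4 + 11))*(-1/19) = (11*15)*(-1/19) = 165*(-1/19) = -165/19)
1/(-5678 + K(-58)) = 1/(-5678 - 165/19) = 1/(-108047/19) = -19/108047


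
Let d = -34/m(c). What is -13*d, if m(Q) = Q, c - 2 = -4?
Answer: -221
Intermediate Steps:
c = -2 (c = 2 - 4 = -2)
d = 17 (d = -34/(-2) = -34*(-1/2) = 17)
-13*d = -13*17 = -221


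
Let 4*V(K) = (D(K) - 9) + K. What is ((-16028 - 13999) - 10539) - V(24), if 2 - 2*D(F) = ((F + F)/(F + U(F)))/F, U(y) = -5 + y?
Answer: -6978039/172 ≈ -40570.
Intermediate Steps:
D(F) = 1 - 1/(-5 + 2*F) (D(F) = 1 - (F + F)/(F + (-5 + F))/(2*F) = 1 - (2*F)/(-5 + 2*F)/(2*F) = 1 - 2*F/(-5 + 2*F)/(2*F) = 1 - 1/(-5 + 2*F))
V(K) = -9/4 + K/4 + (-3 + K)/(2*(-5 + 2*K)) (V(K) = ((2*(-3 + K)/(-5 + 2*K) - 9) + K)/4 = ((-9 + 2*(-3 + K)/(-5 + 2*K)) + K)/4 = (-9 + K + 2*(-3 + K)/(-5 + 2*K))/4 = -9/4 + K/4 + (-3 + K)/(2*(-5 + 2*K)))
((-16028 - 13999) - 10539) - V(24) = ((-16028 - 13999) - 10539) - (39 - 21*24 + 2*24**2)/(4*(-5 + 2*24)) = (-30027 - 10539) - (39 - 504 + 2*576)/(4*(-5 + 48)) = -40566 - (39 - 504 + 1152)/(4*43) = -40566 - 687/(4*43) = -40566 - 1*687/172 = -40566 - 687/172 = -6978039/172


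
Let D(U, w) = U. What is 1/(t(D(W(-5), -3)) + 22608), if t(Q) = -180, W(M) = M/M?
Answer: 1/22428 ≈ 4.4587e-5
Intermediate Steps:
W(M) = 1
1/(t(D(W(-5), -3)) + 22608) = 1/(-180 + 22608) = 1/22428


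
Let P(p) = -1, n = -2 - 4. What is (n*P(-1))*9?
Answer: 54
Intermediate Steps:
n = -6
(n*P(-1))*9 = -6*(-1)*9 = 6*9 = 54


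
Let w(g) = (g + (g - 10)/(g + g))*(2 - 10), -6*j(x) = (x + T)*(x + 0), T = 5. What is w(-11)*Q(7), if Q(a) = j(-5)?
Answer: 0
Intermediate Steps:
j(x) = -x*(5 + x)/6 (j(x) = -(x + 5)*(x + 0)/6 = -(5 + x)*x/6 = -x*(5 + x)/6)
Q(a) = 0 (Q(a) = -⅙*(-5)*(5 - 5) = -⅙*(-5)*0 = 0)
w(g) = -8*g - 4*(-10 + g)/g (w(g) = (g + (-10 + g)/((2*g)))*(-8) = (g + (-10 + g)*(1/(2*g)))*(-8) = (g + (-10 + g)/(2*g))*(-8) = -8*g - 4*(-10 + g)/g)
w(-11)*Q(7) = (-4 - 8*(-11) + 40/(-11))*0 = (-4 + 88 + 40*(-1/11))*0 = (-4 + 88 - 40/11)*0 = (884/11)*0 = 0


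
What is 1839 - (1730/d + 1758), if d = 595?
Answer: 9293/119 ≈ 78.092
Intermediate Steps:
1839 - (1730/d + 1758) = 1839 - (1730/595 + 1758) = 1839 - (1730*(1/595) + 1758) = 1839 - (346/119 + 1758) = 1839 - 1*209548/119 = 1839 - 209548/119 = 9293/119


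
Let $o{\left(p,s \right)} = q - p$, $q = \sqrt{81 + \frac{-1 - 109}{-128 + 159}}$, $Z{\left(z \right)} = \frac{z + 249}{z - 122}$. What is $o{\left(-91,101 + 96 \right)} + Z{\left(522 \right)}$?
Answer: $\frac{37171}{400} + \frac{49 \sqrt{31}}{31} \approx 101.73$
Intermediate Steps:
$Z{\left(z \right)} = \frac{249 + z}{-122 + z}$
$q = \frac{49 \sqrt{31}}{31}$ ($q = \sqrt{81 - \frac{110}{31}} = \sqrt{\frac{2401}{31}} = \frac{49 \sqrt{31}}{31} \approx 8.8007$)
$o{\left(p,s \right)} = - p + \frac{49 \sqrt{31}}{31}$ ($o{\left(p,s \right)} = \frac{49 \sqrt{31}}{31} - p = - p + \frac{49 \sqrt{31}}{31}$)
$o{\left(-91,101 + 96 \right)} + Z{\left(522 \right)} = \left(\left(-1\right) \left(-91\right) + \frac{49 \sqrt{31}}{31}\right) + \frac{249 + 522}{-122 + 522} = \left(91 + \frac{49 \sqrt{31}}{31}\right) + \frac{1}{400} \cdot 771 = \left(91 + \frac{49 \sqrt{31}}{31}\right) + \frac{771}{400} = \frac{37171}{400} + \frac{49 \sqrt{31}}{31}$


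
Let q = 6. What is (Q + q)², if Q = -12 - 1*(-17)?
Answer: 121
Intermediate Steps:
Q = 5 (Q = -12 + 17 = 5)
(Q + q)² = (5 + 6)² = 11² = 121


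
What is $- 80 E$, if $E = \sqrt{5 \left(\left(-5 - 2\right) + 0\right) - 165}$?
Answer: $- 800 i \sqrt{2} \approx - 1131.4 i$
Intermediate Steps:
$E = 10 i \sqrt{2}$ ($E = \sqrt{5 \left(-7 + 0\right) - 165} = \sqrt{5 \left(-7\right) - 165} = \sqrt{-35 - 165} = \sqrt{-200} = 10 i \sqrt{2} \approx 14.142 i$)
$- 80 E = - 80 \cdot 10 i \sqrt{2} = - 800 i \sqrt{2}$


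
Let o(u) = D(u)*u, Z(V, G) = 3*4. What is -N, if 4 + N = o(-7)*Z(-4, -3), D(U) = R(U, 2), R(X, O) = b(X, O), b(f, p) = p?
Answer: 172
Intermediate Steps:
R(X, O) = O
Z(V, G) = 12
D(U) = 2
o(u) = 2*u
N = -172 (N = -4 + (2*(-7))*12 = -4 - 14*12 = -4 - 168 = -172)
-N = -1*(-172) = 172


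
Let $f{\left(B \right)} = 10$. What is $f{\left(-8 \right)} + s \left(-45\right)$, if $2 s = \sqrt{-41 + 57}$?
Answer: $-80$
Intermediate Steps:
$s = 2$ ($s = \frac{\sqrt{-41 + 57}}{2} = \frac{\sqrt{16}}{2} = \frac{1}{2} \cdot 4 = 2$)
$f{\left(-8 \right)} + s \left(-45\right) = 10 + 2 \left(-45\right) = 10 - 90 = -80$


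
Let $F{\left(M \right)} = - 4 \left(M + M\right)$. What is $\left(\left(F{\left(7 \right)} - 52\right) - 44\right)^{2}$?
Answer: $23104$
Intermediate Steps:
$F{\left(M \right)} = - 8 M$ ($F{\left(M \right)} = - 4 \cdot 2 M = - 8 M$)
$\left(\left(F{\left(7 \right)} - 52\right) - 44\right)^{2} = \left(\left(\left(-8\right) 7 - 52\right) - 44\right)^{2} = \left(\left(-56 - 52\right) - 44\right)^{2} = \left(-108 - 44\right)^{2} = \left(-152\right)^{2} = 23104$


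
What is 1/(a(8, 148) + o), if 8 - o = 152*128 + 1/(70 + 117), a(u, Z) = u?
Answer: -187/3635281 ≈ -5.1440e-5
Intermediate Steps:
o = -3636777/187 (o = 8 - (152*128 + 1/(70 + 117)) = 8 - (19456 + 1/187) = 8 - 1*3638273/187 = 8 - 3638273/187 = -3636777/187 ≈ -19448.)
1/(a(8, 148) + o) = 1/(8 - 3636777/187) = 1/(-3635281/187) = -187/3635281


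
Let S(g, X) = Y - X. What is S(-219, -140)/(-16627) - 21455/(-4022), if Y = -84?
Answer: 356507053/66873794 ≈ 5.3310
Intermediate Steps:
S(g, X) = -84 - X
S(-219, -140)/(-16627) - 21455/(-4022) = (-84 - 1*(-140))/(-16627) - 21455/(-4022) = (-84 + 140)*(-1/16627) - 21455*(-1/4022) = 56*(-1/16627) + 21455/4022 = -56/16627 + 21455/4022 = 356507053/66873794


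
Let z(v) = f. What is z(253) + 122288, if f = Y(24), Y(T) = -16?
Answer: 122272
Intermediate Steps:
f = -16
z(v) = -16
z(253) + 122288 = -16 + 122288 = 122272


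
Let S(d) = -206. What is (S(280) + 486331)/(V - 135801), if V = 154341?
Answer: 97225/3708 ≈ 26.220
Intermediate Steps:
(S(280) + 486331)/(V - 135801) = (-206 + 486331)/(154341 - 135801) = 486125/18540 = 486125*(1/18540) = 97225/3708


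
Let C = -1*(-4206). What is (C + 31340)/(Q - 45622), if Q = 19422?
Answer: -17773/13100 ≈ -1.3567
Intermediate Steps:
C = 4206
(C + 31340)/(Q - 45622) = (4206 + 31340)/(19422 - 45622) = 35546/(-26200) = 35546*(-1/26200) = -17773/13100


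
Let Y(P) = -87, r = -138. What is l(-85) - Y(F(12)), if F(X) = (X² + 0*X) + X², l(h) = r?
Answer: -51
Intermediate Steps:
l(h) = -138
F(X) = 2*X² (F(X) = (X² + 0) + X² = X² + X² = 2*X²)
l(-85) - Y(F(12)) = -138 - 1*(-87) = -138 + 87 = -51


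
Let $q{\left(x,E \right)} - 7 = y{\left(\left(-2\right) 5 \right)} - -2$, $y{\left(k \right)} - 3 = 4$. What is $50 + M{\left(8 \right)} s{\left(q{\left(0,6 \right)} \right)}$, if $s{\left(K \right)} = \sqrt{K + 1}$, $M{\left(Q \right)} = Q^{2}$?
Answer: $50 + 64 \sqrt{17} \approx 313.88$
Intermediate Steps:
$y{\left(k \right)} = 7$ ($y{\left(k \right)} = 3 + 4 = 7$)
$q{\left(x,E \right)} = 16$ ($q{\left(x,E \right)} = 7 + \left(7 - -2\right) = 7 + \left(7 + 2\right) = 7 + 9 = 16$)
$s{\left(K \right)} = \sqrt{1 + K}$
$50 + M{\left(8 \right)} s{\left(q{\left(0,6 \right)} \right)} = 50 + 8^{2} \sqrt{1 + 16} = 50 + 64 \sqrt{17}$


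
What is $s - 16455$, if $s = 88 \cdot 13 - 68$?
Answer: $-15379$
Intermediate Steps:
$s = 1076$ ($s = 1144 - 68 = 1076$)
$s - 16455 = 1076 - 16455 = -15379$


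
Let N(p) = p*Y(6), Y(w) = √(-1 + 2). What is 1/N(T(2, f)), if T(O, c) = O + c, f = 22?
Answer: 1/24 ≈ 0.041667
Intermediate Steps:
Y(w) = 1 (Y(w) = √1 = 1)
N(p) = p (N(p) = p*1 = p)
1/N(T(2, f)) = 1/(2 + 22) = 1/24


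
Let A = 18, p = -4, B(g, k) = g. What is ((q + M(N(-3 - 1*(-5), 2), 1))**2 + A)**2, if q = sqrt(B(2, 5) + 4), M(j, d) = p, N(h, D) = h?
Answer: 1984 - 640*sqrt(6) ≈ 416.33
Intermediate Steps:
M(j, d) = -4
q = sqrt(6) (q = sqrt(2 + 4) = sqrt(6) ≈ 2.4495)
((q + M(N(-3 - 1*(-5), 2), 1))**2 + A)**2 = ((sqrt(6) - 4)**2 + 18)**2 = ((-4 + sqrt(6))**2 + 18)**2 = (18 + (-4 + sqrt(6))**2)**2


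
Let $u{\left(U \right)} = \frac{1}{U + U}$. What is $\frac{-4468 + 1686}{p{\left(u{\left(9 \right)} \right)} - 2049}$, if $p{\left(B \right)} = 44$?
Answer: $\frac{2782}{2005} \approx 1.3875$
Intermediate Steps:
$u{\left(U \right)} = \frac{1}{2 U}$
$\frac{-4468 + 1686}{p{\left(u{\left(9 \right)} \right)} - 2049} = \frac{-4468 + 1686}{44 - 2049} = - \frac{2782}{-2005} = \left(-2782\right) \left(- \frac{1}{2005}\right) = \frac{2782}{2005}$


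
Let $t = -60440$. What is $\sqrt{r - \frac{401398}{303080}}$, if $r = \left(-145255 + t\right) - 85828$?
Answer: $\frac{3 i \sqrt{185963136552035}}{75770} \approx 539.93 i$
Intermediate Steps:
$r = -291523$ ($r = \left(-145255 - 60440\right) - 85828 = -205695 - 85828 = -291523$)
$\sqrt{r - \frac{401398}{303080}} = \sqrt{-291523 - \frac{401398}{303080}} = \sqrt{-291523 - \frac{200699}{151540}} = \sqrt{- \frac{44177596119}{151540}} = \frac{3 i \sqrt{185963136552035}}{75770}$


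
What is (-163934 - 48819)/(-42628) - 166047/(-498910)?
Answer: 56611425373/10633767740 ≈ 5.3237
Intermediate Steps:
(-163934 - 48819)/(-42628) - 166047/(-498910) = -212753*(-1/42628) - 166047*(-1/498910) = 212753/42628 + 166047/498910 = 56611425373/10633767740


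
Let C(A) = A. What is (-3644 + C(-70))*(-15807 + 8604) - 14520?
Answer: 26737422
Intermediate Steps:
(-3644 + C(-70))*(-15807 + 8604) - 14520 = (-3644 - 70)*(-15807 + 8604) - 14520 = -3714*(-7203) - 14520 = 26751942 - 14520 = 26737422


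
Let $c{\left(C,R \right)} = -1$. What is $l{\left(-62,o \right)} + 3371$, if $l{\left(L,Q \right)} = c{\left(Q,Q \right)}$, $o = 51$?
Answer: $3370$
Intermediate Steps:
$l{\left(L,Q \right)} = -1$
$l{\left(-62,o \right)} + 3371 = -1 + 3371 = 3370$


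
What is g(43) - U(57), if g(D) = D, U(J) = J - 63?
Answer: 49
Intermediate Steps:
U(J) = -63 + J
g(43) - U(57) = 43 - (-63 + 57) = 43 - 1*(-6) = 43 + 6 = 49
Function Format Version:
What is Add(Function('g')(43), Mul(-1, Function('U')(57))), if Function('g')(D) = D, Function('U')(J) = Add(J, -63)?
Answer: 49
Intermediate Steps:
Function('U')(J) = Add(-63, J)
Add(Function('g')(43), Mul(-1, Function('U')(57))) = Add(43, Mul(-1, Add(-63, 57))) = Add(43, Mul(-1, -6)) = Add(43, 6) = 49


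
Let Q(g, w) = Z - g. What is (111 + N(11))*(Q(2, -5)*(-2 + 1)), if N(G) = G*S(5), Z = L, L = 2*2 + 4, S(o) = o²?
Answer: -2316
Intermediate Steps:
L = 8 (L = 4 + 4 = 8)
Z = 8
Q(g, w) = 8 - g
N(G) = 25*G (N(G) = G*5² = G*25 = 25*G)
(111 + N(11))*(Q(2, -5)*(-2 + 1)) = (111 + 25*11)*((8 - 1*2)*(-2 + 1)) = (111 + 275)*((8 - 2)*(-1)) = 386*(6*(-1)) = 386*(-6) = -2316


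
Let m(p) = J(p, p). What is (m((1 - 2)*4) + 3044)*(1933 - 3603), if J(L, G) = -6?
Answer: -5073460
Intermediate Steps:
m(p) = -6
(m((1 - 2)*4) + 3044)*(1933 - 3603) = (-6 + 3044)*(1933 - 3603) = 3038*(-1670) = -5073460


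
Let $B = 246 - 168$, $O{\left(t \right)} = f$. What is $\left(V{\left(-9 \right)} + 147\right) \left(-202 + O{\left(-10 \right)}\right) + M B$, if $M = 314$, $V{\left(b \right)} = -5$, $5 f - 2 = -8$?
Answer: $- \frac{21812}{5} \approx -4362.4$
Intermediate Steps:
$f = - \frac{6}{5}$ ($f = \frac{2}{5} + \frac{1}{5} \left(-8\right) = \frac{2}{5} - \frac{8}{5} = - \frac{6}{5} \approx -1.2$)
$O{\left(t \right)} = - \frac{6}{5}$
$B = 78$ ($B = 246 - 168 = 78$)
$\left(V{\left(-9 \right)} + 147\right) \left(-202 + O{\left(-10 \right)}\right) + M B = \left(-5 + 147\right) \left(-202 - \frac{6}{5}\right) + 314 \cdot 78 = 142 \left(- \frac{1016}{5}\right) + 24492 = - \frac{144272}{5} + 24492 = - \frac{21812}{5}$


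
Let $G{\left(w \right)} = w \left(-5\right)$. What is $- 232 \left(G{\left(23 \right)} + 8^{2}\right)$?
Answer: $11832$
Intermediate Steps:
$G{\left(w \right)} = - 5 w$
$- 232 \left(G{\left(23 \right)} + 8^{2}\right) = - 232 \left(\left(-5\right) 23 + 8^{2}\right) = - 232 \left(-115 + 64\right) = \left(-232\right) \left(-51\right) = 11832$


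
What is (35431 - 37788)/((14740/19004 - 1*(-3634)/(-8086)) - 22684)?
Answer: 45273946601/435714652524 ≈ 0.10391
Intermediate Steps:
(35431 - 37788)/((14740/19004 - 1*(-3634)/(-8086)) - 22684) = -2357/((14740*(1/19004) + 3634*(-1/8086)) - 22684) = -2357/((3685/4751 - 1817/4043) - 22684) = -2357/(6265888/19208293 - 22684) = -2357/(-435714652524/19208293) = -2357*(-19208293/435714652524) = 45273946601/435714652524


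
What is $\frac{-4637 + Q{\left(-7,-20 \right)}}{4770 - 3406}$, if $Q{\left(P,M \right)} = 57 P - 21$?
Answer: $- \frac{5057}{1364} \approx -3.7075$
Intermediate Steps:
$Q{\left(P,M \right)} = -21 + 57 P$
$\frac{-4637 + Q{\left(-7,-20 \right)}}{4770 - 3406} = \frac{-4637 + \left(-21 + 57 \left(-7\right)\right)}{4770 - 3406} = \frac{-4637 - 420}{4770 - 3406} = \frac{-4637 - 420}{1364} = \left(-5057\right) \frac{1}{1364} = - \frac{5057}{1364}$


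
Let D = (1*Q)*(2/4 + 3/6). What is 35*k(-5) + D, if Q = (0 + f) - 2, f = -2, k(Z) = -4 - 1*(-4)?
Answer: -4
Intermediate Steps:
k(Z) = 0 (k(Z) = -4 + 4 = 0)
Q = -4 (Q = (0 - 2) - 2 = -2 - 2 = -4)
D = -4 (D = (1*(-4))*(2/4 + 3/6) = -4*(2*(¼) + 3*(⅙)) = -4*(½ + ½) = -4*1 = -4)
35*k(-5) + D = 35*0 - 4 = 0 - 4 = -4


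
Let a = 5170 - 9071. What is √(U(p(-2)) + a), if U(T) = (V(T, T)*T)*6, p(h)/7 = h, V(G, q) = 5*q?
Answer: √1979 ≈ 44.486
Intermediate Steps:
p(h) = 7*h
U(T) = 30*T² (U(T) = ((5*T)*T)*6 = (5*T²)*6 = 30*T²)
a = -3901
√(U(p(-2)) + a) = √(30*(7*(-2))² - 3901) = √(30*(-14)² - 3901) = √(30*196 - 3901) = √(5880 - 3901) = √1979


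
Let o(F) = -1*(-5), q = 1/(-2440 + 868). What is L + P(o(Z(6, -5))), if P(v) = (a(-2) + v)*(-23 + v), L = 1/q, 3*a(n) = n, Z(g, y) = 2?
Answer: -1650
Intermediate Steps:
a(n) = n/3
q = -1/1572 (q = 1/(-1572) = -1/1572 ≈ -0.00063613)
o(F) = 5
L = -1572 (L = 1/(-1/1572) = -1572)
P(v) = (-23 + v)*(-⅔ + v) (P(v) = ((⅓)*(-2) + v)*(-23 + v) = (-⅔ + v)*(-23 + v) = (-23 + v)*(-⅔ + v))
L + P(o(Z(6, -5))) = -1572 + (46/3 + 5² - 71/3*5) = -1572 + (46/3 + 25 - 355/3) = -1572 - 78 = -1650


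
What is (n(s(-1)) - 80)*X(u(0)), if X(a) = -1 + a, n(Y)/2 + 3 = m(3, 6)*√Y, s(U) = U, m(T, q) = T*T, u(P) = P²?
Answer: 86 - 18*I ≈ 86.0 - 18.0*I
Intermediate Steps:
m(T, q) = T²
n(Y) = -6 + 18*√Y (n(Y) = -6 + 2*(3²*√Y) = -6 + 2*(9*√Y) = -6 + 18*√Y)
(n(s(-1)) - 80)*X(u(0)) = ((-6 + 18*√(-1)) - 80)*(-1 + 0²) = ((-6 + 18*I) - 80)*(-1 + 0) = (-86 + 18*I)*(-1) = 86 - 18*I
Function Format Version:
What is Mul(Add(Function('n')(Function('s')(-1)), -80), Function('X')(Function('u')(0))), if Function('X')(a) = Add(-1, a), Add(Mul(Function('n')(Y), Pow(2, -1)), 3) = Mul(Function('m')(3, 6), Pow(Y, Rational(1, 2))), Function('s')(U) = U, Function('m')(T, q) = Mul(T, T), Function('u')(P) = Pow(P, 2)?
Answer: Add(86, Mul(-18, I)) ≈ Add(86.000, Mul(-18.000, I))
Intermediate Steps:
Function('m')(T, q) = Pow(T, 2)
Function('n')(Y) = Add(-6, Mul(18, Pow(Y, Rational(1, 2)))) (Function('n')(Y) = Add(-6, Mul(2, Mul(Pow(3, 2), Pow(Y, Rational(1, 2))))) = Add(-6, Mul(2, Mul(9, Pow(Y, Rational(1, 2))))) = Add(-6, Mul(18, Pow(Y, Rational(1, 2)))))
Mul(Add(Function('n')(Function('s')(-1)), -80), Function('X')(Function('u')(0))) = Mul(Add(Add(-6, Mul(18, Pow(-1, Rational(1, 2)))), -80), Add(-1, Pow(0, 2))) = Mul(Add(Add(-6, Mul(18, I)), -80), Add(-1, 0)) = Mul(Add(-86, Mul(18, I)), -1) = Add(86, Mul(-18, I))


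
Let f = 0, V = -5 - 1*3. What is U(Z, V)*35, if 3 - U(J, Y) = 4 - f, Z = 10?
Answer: -35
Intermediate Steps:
V = -8 (V = -5 - 3 = -8)
U(J, Y) = -1 (U(J, Y) = 3 - (4 - 1*0) = 3 - (4 + 0) = 3 - 1*4 = 3 - 4 = -1)
U(Z, V)*35 = -1*35 = -35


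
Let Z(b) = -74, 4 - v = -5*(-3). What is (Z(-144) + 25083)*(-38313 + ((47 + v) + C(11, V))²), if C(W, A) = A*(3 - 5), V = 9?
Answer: -950066901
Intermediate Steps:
C(W, A) = -2*A (C(W, A) = A*(-2) = -2*A)
v = -11 (v = 4 - (-5)*(-3) = 4 - 1*15 = 4 - 15 = -11)
(Z(-144) + 25083)*(-38313 + ((47 + v) + C(11, V))²) = (-74 + 25083)*(-38313 + ((47 - 11) - 2*9)²) = 25009*(-38313 + (36 - 18)²) = 25009*(-38313 + 18²) = 25009*(-38313 + 324) = 25009*(-37989) = -950066901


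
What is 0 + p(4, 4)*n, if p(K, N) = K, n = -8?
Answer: -32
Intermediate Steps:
0 + p(4, 4)*n = 0 + 4*(-8) = 0 - 32 = -32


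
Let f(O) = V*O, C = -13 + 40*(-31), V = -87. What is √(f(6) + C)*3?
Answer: 15*I*√71 ≈ 126.39*I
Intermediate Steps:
C = -1253 (C = -13 - 1240 = -1253)
f(O) = -87*O
√(f(6) + C)*3 = √(-87*6 - 1253)*3 = √(-522 - 1253)*3 = √(-1775)*3 = (5*I*√71)*3 = 15*I*√71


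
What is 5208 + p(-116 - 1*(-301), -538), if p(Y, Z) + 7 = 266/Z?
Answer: 1398936/269 ≈ 5200.5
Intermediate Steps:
p(Y, Z) = -7 + 266/Z
5208 + p(-116 - 1*(-301), -538) = 5208 + (-7 + 266/(-538)) = 5208 + (-7 + 266*(-1/538)) = 5208 + (-7 - 133/269) = 5208 - 2016/269 = 1398936/269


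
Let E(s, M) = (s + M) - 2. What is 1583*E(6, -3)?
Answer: 1583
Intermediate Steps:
E(s, M) = -2 + M + s (E(s, M) = (M + s) - 2 = -2 + M + s)
1583*E(6, -3) = 1583*(-2 - 3 + 6) = 1583*1 = 1583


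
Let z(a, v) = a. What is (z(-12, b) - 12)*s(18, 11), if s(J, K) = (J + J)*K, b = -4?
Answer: -9504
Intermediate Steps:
s(J, K) = 2*J*K (s(J, K) = (2*J)*K = 2*J*K)
(z(-12, b) - 12)*s(18, 11) = (-12 - 12)*(2*18*11) = -24*396 = -9504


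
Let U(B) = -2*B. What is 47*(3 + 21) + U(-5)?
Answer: 1138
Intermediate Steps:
47*(3 + 21) + U(-5) = 47*(3 + 21) - 2*(-5) = 47*24 + 10 = 1128 + 10 = 1138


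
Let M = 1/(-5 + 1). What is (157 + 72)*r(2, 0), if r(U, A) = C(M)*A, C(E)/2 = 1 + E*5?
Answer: 0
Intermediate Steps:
M = -1/4 (M = 1/(-4) = -1/4 ≈ -0.25000)
C(E) = 2 + 10*E (C(E) = 2*(1 + E*5) = 2*(1 + 5*E) = 2 + 10*E)
r(U, A) = -A/2 (r(U, A) = (2 + 10*(-1/4))*A = (2 - 5/2)*A = -A/2)
(157 + 72)*r(2, 0) = (157 + 72)*(-1/2*0) = 229*0 = 0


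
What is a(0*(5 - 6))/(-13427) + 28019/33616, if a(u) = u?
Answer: 28019/33616 ≈ 0.83350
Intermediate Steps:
a(0*(5 - 6))/(-13427) + 28019/33616 = (0*(5 - 6))/(-13427) + 28019/33616 = (0*(-1))*(-1/13427) + 28019*(1/33616) = 0*(-1/13427) + 28019/33616 = 0 + 28019/33616 = 28019/33616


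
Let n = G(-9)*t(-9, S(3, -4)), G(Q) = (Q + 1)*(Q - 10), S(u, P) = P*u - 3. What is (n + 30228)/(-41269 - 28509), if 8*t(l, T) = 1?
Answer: -30247/69778 ≈ -0.43347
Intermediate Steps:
S(u, P) = -3 + P*u
t(l, T) = ⅛ (t(l, T) = (⅛)*1 = ⅛)
G(Q) = (1 + Q)*(-10 + Q)
n = 19 (n = (-10 + (-9)² - 9*(-9))*(⅛) = (-10 + 81 + 81)*(⅛) = 152*(⅛) = 19)
(n + 30228)/(-41269 - 28509) = (19 + 30228)/(-41269 - 28509) = 30247/(-69778) = 30247*(-1/69778) = -30247/69778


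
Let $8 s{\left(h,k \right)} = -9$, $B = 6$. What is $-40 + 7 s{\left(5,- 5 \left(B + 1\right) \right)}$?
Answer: $- \frac{383}{8} \approx -47.875$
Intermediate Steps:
$s{\left(h,k \right)} = - \frac{9}{8}$ ($s{\left(h,k \right)} = \frac{1}{8} \left(-9\right) = - \frac{9}{8}$)
$-40 + 7 s{\left(5,- 5 \left(B + 1\right) \right)} = -40 + 7 \left(- \frac{9}{8}\right) = -40 - \frac{63}{8} = - \frac{383}{8}$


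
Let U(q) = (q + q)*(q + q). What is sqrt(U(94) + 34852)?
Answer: 2*sqrt(17549) ≈ 264.95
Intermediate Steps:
U(q) = 4*q**2 (U(q) = (2*q)*(2*q) = 4*q**2)
sqrt(U(94) + 34852) = sqrt(4*94**2 + 34852) = sqrt(4*8836 + 34852) = sqrt(35344 + 34852) = sqrt(70196) = 2*sqrt(17549)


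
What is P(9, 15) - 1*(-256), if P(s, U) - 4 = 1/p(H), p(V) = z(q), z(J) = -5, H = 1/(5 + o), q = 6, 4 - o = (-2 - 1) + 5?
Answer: 1299/5 ≈ 259.80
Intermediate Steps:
o = 2 (o = 4 - ((-2 - 1) + 5) = 4 - (-3 + 5) = 4 - 1*2 = 4 - 2 = 2)
H = ⅐ (H = 1/(5 + 2) = 1/7 = ⅐ ≈ 0.14286)
p(V) = -5
P(s, U) = 19/5 (P(s, U) = 4 + 1/(-5) = 4 - ⅕ = 19/5)
P(9, 15) - 1*(-256) = 19/5 - 1*(-256) = 19/5 + 256 = 1299/5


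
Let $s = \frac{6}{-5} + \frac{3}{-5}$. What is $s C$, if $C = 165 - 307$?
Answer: $\frac{1278}{5} \approx 255.6$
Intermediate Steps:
$C = -142$
$s = - \frac{9}{5}$ ($s = 6 \left(- \frac{1}{5}\right) + 3 \left(- \frac{1}{5}\right) = - \frac{6}{5} - \frac{3}{5} = - \frac{9}{5} \approx -1.8$)
$s C = \left(- \frac{9}{5}\right) \left(-142\right) = \frac{1278}{5}$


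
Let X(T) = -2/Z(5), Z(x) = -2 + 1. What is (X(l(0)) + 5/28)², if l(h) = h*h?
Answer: 3721/784 ≈ 4.7462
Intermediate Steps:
Z(x) = -1
l(h) = h²
X(T) = 2 (X(T) = -2/(-1) = -2*(-1) = -1*(-2) = 2)
(X(l(0)) + 5/28)² = (2 + 5/28)² = (61/28)² = 3721/784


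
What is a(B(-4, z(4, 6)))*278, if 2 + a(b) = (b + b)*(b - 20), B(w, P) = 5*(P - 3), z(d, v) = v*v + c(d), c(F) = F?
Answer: 16971344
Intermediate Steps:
z(d, v) = d + v**2 (z(d, v) = v*v + d = v**2 + d = d + v**2)
B(w, P) = -15 + 5*P (B(w, P) = 5*(-3 + P) = -15 + 5*P)
a(b) = -2 + 2*b*(-20 + b) (a(b) = -2 + (b + b)*(b - 20) = -2 + (2*b)*(-20 + b) = -2 + 2*b*(-20 + b))
a(B(-4, z(4, 6)))*278 = (-2 - 40*(-15 + 5*(4 + 6**2)) + 2*(-15 + 5*(4 + 6**2))**2)*278 = (-2 - 40*(-15 + 5*(4 + 36)) + 2*(-15 + 5*(4 + 36))**2)*278 = (-2 - 40*(-15 + 5*40) + 2*(-15 + 5*40)**2)*278 = (-2 - 40*(-15 + 200) + 2*(-15 + 200)**2)*278 = (-2 - 40*185 + 2*185**2)*278 = (-2 - 7400 + 2*34225)*278 = (-2 - 7400 + 68450)*278 = 61048*278 = 16971344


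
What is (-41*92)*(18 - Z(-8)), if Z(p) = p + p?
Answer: -128248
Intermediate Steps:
Z(p) = 2*p
(-41*92)*(18 - Z(-8)) = (-41*92)*(18 - 2*(-8)) = -3772*(18 - 1*(-16)) = -3772*(18 + 16) = -3772*34 = -128248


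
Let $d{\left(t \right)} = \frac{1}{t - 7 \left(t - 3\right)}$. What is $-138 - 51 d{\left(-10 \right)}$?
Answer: $- \frac{3743}{27} \approx -138.63$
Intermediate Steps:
$d{\left(t \right)} = \frac{1}{21 - 6 t}$ ($d{\left(t \right)} = \frac{1}{t - 7 \left(-3 + t\right)} = \frac{1}{t - \left(-21 + 7 t\right)} = \frac{1}{21 - 6 t}$)
$-138 - 51 d{\left(-10 \right)} = -138 - 51 \left(- \frac{1}{-21 + 6 \left(-10\right)}\right) = -138 - 51 \left(- \frac{1}{-21 - 60}\right) = -138 - 51 \left(- \frac{1}{-81}\right) = -138 - 51 \left(\left(-1\right) \left(- \frac{1}{81}\right)\right) = -138 - \frac{17}{27} = - \frac{3743}{27}$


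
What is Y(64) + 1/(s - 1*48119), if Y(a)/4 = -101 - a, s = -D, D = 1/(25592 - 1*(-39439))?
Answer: -2065289680431/3129226690 ≈ -660.00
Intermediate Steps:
D = 1/65031 (D = 1/(25592 + 39439) = 1/65031 ≈ 1.5377e-5)
s = -1/65031 (s = -1*1/65031 = -1/65031 ≈ -1.5377e-5)
Y(a) = -404 - 4*a (Y(a) = 4*(-101 - a) = -404 - 4*a)
Y(64) + 1/(s - 1*48119) = (-404 - 4*64) + 1/(-1/65031 - 1*48119) = (-404 - 256) + 1/(-1/65031 - 48119) = -660 + 1/(-3129226690/65031) = -660 - 65031/3129226690 = -2065289680431/3129226690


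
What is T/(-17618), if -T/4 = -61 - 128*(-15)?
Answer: 3718/8809 ≈ 0.42207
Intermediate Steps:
T = -7436 (T = -4*(-61 - 128*(-15)) = -4*(-61 + 1920) = -4*1859 = -7436)
T/(-17618) = -7436/(-17618) = -7436*(-1/17618) = 3718/8809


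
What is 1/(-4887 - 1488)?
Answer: -1/6375 ≈ -0.00015686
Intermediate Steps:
1/(-4887 - 1488) = 1/(-6375) = -1/6375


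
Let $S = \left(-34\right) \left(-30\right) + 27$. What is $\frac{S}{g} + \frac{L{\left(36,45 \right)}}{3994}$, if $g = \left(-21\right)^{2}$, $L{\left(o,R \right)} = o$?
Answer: $\frac{699599}{293559} \approx 2.3832$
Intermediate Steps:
$g = 441$
$S = 1047$ ($S = 1020 + 27 = 1047$)
$\frac{S}{g} + \frac{L{\left(36,45 \right)}}{3994} = \frac{1047}{441} + \frac{36}{3994} = 1047 \cdot \frac{1}{441} + 36 \cdot \frac{1}{3994} = \frac{349}{147} + \frac{18}{1997} = \frac{699599}{293559}$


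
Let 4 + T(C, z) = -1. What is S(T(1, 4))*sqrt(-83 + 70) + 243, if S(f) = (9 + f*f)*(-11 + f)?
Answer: 243 - 544*I*sqrt(13) ≈ 243.0 - 1961.4*I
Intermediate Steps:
T(C, z) = -5 (T(C, z) = -4 - 1 = -5)
S(f) = (-11 + f)*(9 + f**2) (S(f) = (9 + f**2)*(-11 + f) = (-11 + f)*(9 + f**2))
S(T(1, 4))*sqrt(-83 + 70) + 243 = (-99 + (-5)**3 - 11*(-5)**2 + 9*(-5))*sqrt(-83 + 70) + 243 = (-99 - 125 - 11*25 - 45)*sqrt(-13) + 243 = (-99 - 125 - 275 - 45)*(I*sqrt(13)) + 243 = -544*I*sqrt(13) + 243 = 243 - 544*I*sqrt(13)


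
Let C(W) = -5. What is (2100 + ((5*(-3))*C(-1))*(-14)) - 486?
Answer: 564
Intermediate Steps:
(2100 + ((5*(-3))*C(-1))*(-14)) - 486 = (2100 + ((5*(-3))*(-5))*(-14)) - 486 = (2100 - 15*(-5)*(-14)) - 486 = (2100 + 75*(-14)) - 486 = (2100 - 1050) - 486 = 1050 - 486 = 564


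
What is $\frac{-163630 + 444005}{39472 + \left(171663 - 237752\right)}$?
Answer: $- \frac{280375}{26617} \approx -10.534$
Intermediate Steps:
$\frac{-163630 + 444005}{39472 + \left(171663 - 237752\right)} = \frac{280375}{39472 + \left(171663 - 237752\right)} = \frac{280375}{39472 - 66089} = \frac{280375}{-26617} = 280375 \left(- \frac{1}{26617}\right) = - \frac{280375}{26617}$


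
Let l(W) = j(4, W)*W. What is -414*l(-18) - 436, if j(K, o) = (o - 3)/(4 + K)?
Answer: -39995/2 ≈ -19998.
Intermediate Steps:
j(K, o) = (-3 + o)/(4 + K)
l(W) = W*(-3/8 + W/8) (l(W) = ((-3 + W)/(4 + 4))*W = ((-3 + W)/8)*W = (-3/8 + W/8)*W = W*(-3/8 + W/8))
-414*l(-18) - 436 = -207*(-18)*(-3 - 18)/4 - 436 = -207*(-18)*(-21)/4 - 436 = -414*189/4 - 436 = -39123/2 - 436 = -39995/2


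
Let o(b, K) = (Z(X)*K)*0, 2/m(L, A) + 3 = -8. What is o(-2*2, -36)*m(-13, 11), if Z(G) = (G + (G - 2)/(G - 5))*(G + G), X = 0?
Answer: 0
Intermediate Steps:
Z(G) = 2*G*(G + (-2 + G)/(-5 + G)) (Z(G) = (G + (-2 + G)/(-5 + G))*(2*G) = 2*G*(G + (-2 + G)/(-5 + G)))
m(L, A) = -2/11 (m(L, A) = 2/(-3 - 8) = 2/(-11) = 2*(-1/11) = -2/11)
o(b, K) = 0 (o(b, K) = ((2*0*(-2 + 0² - 4*0)/(-5 + 0))*K)*0 = ((2*0*(-2 + 0 + 0)/(-5))*K)*0 = ((2*0*(-⅕)*(-2))*K)*0 = (0*K)*0 = 0*0 = 0)
o(-2*2, -36)*m(-13, 11) = 0*(-2/11) = 0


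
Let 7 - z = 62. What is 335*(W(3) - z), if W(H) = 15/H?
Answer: 20100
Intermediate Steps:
z = -55 (z = 7 - 1*62 = 7 - 62 = -55)
335*(W(3) - z) = 335*(15/3 - 1*(-55)) = 335*(15*(⅓) + 55) = 335*(5 + 55) = 335*60 = 20100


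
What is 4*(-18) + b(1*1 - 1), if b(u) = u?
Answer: -72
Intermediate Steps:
4*(-18) + b(1*1 - 1) = 4*(-18) + (1*1 - 1) = -72 + (1 - 1) = -72 + 0 = -72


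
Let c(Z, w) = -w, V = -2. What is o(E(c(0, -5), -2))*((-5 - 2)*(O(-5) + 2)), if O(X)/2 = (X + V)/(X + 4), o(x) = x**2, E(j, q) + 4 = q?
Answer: -4032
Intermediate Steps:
E(j, q) = -4 + q
O(X) = 2*(-2 + X)/(4 + X) (O(X) = 2*((X - 2)/(X + 4)) = 2*((-2 + X)/(4 + X)) = 2*(-2 + X)/(4 + X))
o(E(c(0, -5), -2))*((-5 - 2)*(O(-5) + 2)) = (-4 - 2)**2*((-5 - 2)*(2*(-2 - 5)/(4 - 5) + 2)) = (-6)**2*(-7*(2*(-7)/(-1) + 2)) = 36*(-7*(2*(-1)*(-7) + 2)) = 36*(-7*(14 + 2)) = 36*(-7*16) = 36*(-112) = -4032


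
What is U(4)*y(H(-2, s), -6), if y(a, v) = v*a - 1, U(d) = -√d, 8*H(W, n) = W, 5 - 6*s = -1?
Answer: -1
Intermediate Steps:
s = 1 (s = ⅚ - ⅙*(-1) = ⅚ + ⅙ = 1)
H(W, n) = W/8
y(a, v) = -1 + a*v (y(a, v) = a*v - 1 = -1 + a*v)
U(4)*y(H(-2, s), -6) = (-√4)*(-1 + ((⅛)*(-2))*(-6)) = (-1*2)*(-1 - ¼*(-6)) = -2*(-1 + 3/2) = -2*½ = -1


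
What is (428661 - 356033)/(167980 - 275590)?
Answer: -36314/53805 ≈ -0.67492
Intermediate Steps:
(428661 - 356033)/(167980 - 275590) = 72628/(-107610) = 72628*(-1/107610) = -36314/53805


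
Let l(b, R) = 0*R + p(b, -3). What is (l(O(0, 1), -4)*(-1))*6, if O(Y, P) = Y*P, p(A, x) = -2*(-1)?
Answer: -12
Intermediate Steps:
p(A, x) = 2
O(Y, P) = P*Y
l(b, R) = 2 (l(b, R) = 0*R + 2 = 0 + 2 = 2)
(l(O(0, 1), -4)*(-1))*6 = (2*(-1))*6 = -2*6 = -12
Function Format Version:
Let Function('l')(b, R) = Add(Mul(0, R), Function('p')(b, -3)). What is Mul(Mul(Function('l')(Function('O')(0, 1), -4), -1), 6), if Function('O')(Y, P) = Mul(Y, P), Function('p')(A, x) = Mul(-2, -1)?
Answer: -12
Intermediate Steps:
Function('p')(A, x) = 2
Function('O')(Y, P) = Mul(P, Y)
Function('l')(b, R) = 2 (Function('l')(b, R) = Add(Mul(0, R), 2) = Add(0, 2) = 2)
Mul(Mul(Function('l')(Function('O')(0, 1), -4), -1), 6) = Mul(Mul(2, -1), 6) = Mul(-2, 6) = -12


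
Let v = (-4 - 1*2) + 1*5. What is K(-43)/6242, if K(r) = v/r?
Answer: 1/268406 ≈ 3.7257e-6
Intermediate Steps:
v = -1 (v = (-4 - 2) + 5 = -6 + 5 = -1)
K(r) = -1/r
K(-43)/6242 = -1/(-43)/6242 = -1*(-1/43)*(1/6242) = (1/43)*(1/6242) = 1/268406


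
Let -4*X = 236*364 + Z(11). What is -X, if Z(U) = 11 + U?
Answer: 42963/2 ≈ 21482.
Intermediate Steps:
X = -42963/2 (X = -(236*364 + (11 + 11))/4 = -(85904 + 22)/4 = -1/4*85926 = -42963/2 ≈ -21482.)
-X = -1*(-42963/2) = 42963/2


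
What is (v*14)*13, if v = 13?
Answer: 2366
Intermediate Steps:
(v*14)*13 = (13*14)*13 = 182*13 = 2366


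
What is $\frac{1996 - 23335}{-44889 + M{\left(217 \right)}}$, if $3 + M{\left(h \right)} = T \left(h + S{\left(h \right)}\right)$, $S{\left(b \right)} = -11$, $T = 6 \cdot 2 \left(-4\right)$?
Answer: $\frac{7113}{18260} \approx 0.38954$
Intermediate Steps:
$T = -48$ ($T = 12 \left(-4\right) = -48$)
$M{\left(h \right)} = 525 - 48 h$ ($M{\left(h \right)} = -3 - 48 \left(h - 11\right) = -3 - 48 \left(-11 + h\right) = -3 - \left(-528 + 48 h\right) = 525 - 48 h$)
$\frac{1996 - 23335}{-44889 + M{\left(217 \right)}} = \frac{1996 - 23335}{-44889 + \left(525 - 10416\right)} = - \frac{21339}{-44889 + \left(525 - 10416\right)} = - \frac{21339}{-44889 - 9891} = - \frac{21339}{-54780} = \left(-21339\right) \left(- \frac{1}{54780}\right) = \frac{7113}{18260}$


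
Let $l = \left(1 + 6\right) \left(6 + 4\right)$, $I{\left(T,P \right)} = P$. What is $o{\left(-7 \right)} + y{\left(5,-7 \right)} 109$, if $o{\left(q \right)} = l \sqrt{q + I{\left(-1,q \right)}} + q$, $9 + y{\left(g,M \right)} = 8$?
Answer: $-116 + 70 i \sqrt{14} \approx -116.0 + 261.92 i$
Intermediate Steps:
$l = 70$ ($l = 7 \cdot 10 = 70$)
$y{\left(g,M \right)} = -1$ ($y{\left(g,M \right)} = -9 + 8 = -1$)
$o{\left(q \right)} = q + 70 \sqrt{2} \sqrt{q}$ ($o{\left(q \right)} = 70 \sqrt{q + q} + q = 70 \sqrt{2 q} + q = 70 \sqrt{2} \sqrt{q} + q = q + 70 \sqrt{2} \sqrt{q}$)
$o{\left(-7 \right)} + y{\left(5,-7 \right)} 109 = \left(-7 + 70 \sqrt{2} \sqrt{-7}\right) - 109 = \left(-7 + 70 \sqrt{2} i \sqrt{7}\right) - 109 = \left(-7 + 70 i \sqrt{14}\right) - 109 = -116 + 70 i \sqrt{14}$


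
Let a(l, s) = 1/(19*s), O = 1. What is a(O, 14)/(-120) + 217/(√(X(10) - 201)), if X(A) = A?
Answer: -1/31920 - 217*I*√191/191 ≈ -3.1328e-5 - 15.702*I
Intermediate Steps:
a(l, s) = 1/(19*s)
a(O, 14)/(-120) + 217/(√(X(10) - 201)) = ((1/19)/14)/(-120) + 217/(√(10 - 201)) = ((1/19)*(1/14))*(-1/120) + 217/(√(-191)) = (1/266)*(-1/120) + 217/((I*√191)) = -1/31920 + 217*(-I*√191/191) = -1/31920 - 217*I*√191/191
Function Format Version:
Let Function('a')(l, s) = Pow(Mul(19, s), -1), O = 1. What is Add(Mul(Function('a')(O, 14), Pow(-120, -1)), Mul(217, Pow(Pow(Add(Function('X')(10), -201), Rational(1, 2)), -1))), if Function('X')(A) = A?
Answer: Add(Rational(-1, 31920), Mul(Rational(-217, 191), I, Pow(191, Rational(1, 2)))) ≈ Add(-3.1328e-5, Mul(-15.702, I))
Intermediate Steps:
Function('a')(l, s) = Mul(Rational(1, 19), Pow(s, -1))
Add(Mul(Function('a')(O, 14), Pow(-120, -1)), Mul(217, Pow(Pow(Add(Function('X')(10), -201), Rational(1, 2)), -1))) = Add(Mul(Mul(Rational(1, 19), Pow(14, -1)), Pow(-120, -1)), Mul(217, Pow(Pow(Add(10, -201), Rational(1, 2)), -1))) = Add(Mul(Mul(Rational(1, 19), Rational(1, 14)), Rational(-1, 120)), Mul(217, Pow(Pow(-191, Rational(1, 2)), -1))) = Add(Mul(Rational(1, 266), Rational(-1, 120)), Mul(217, Pow(Mul(I, Pow(191, Rational(1, 2))), -1))) = Add(Rational(-1, 31920), Mul(217, Mul(Rational(-1, 191), I, Pow(191, Rational(1, 2))))) = Add(Rational(-1, 31920), Mul(Rational(-217, 191), I, Pow(191, Rational(1, 2))))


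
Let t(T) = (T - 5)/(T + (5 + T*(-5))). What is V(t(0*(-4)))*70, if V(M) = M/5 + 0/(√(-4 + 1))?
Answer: -14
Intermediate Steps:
t(T) = (-5 + T)/(5 - 4*T) (t(T) = (-5 + T)/(T + (5 - 5*T)) = (-5 + T)/(5 - 4*T))
V(M) = M/5 (V(M) = M*(⅕) + 0/(√(-3)) = M/5 + 0/((I*√3)) = M/5 + 0*(-I*√3/3) = M/5 + 0 = M/5)
V(t(0*(-4)))*70 = (((5 - 0*(-4))/(-5 + 4*(0*(-4))))/5)*70 = (((5 - 1*0)/(-5 + 4*0))/5)*70 = (((5 + 0)/(-5 + 0))/5)*70 = ((5/(-5))/5)*70 = ((-⅕*5)/5)*70 = ((⅕)*(-1))*70 = -⅕*70 = -14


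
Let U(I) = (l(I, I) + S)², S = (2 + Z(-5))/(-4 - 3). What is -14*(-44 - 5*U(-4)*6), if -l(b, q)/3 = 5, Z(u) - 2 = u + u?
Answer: 592372/7 ≈ 84625.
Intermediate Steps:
Z(u) = 2 + 2*u (Z(u) = 2 + (u + u) = 2 + 2*u)
l(b, q) = -15 (l(b, q) = -3*5 = -15)
S = 6/7 (S = (2 + (2 + 2*(-5)))/(-4 - 3) = (2 + (2 - 10))/(-7) = (2 - 8)*(-⅐) = -6*(-⅐) = 6/7 ≈ 0.85714)
U(I) = 9801/49 (U(I) = (-15 + 6/7)² = (-99/7)² = 9801/49)
-14*(-44 - 5*U(-4)*6) = -14*(-44 - 5*9801/49*6) = -14*(-44 - 49005/49*6) = -14*(-44 - 294030/49) = -14*(-296186/49) = 592372/7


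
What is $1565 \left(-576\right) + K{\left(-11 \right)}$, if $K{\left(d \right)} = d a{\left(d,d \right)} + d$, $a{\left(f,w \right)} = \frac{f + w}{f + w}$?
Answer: $-901462$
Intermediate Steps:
$a{\left(f,w \right)} = 1$
$K{\left(d \right)} = 2 d$ ($K{\left(d \right)} = d 1 + d = d + d = 2 d$)
$1565 \left(-576\right) + K{\left(-11 \right)} = 1565 \left(-576\right) + 2 \left(-11\right) = -901440 - 22 = -901462$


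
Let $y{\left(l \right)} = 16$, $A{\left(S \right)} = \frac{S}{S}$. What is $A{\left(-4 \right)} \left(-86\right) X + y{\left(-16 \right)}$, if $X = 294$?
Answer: $-25268$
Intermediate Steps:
$A{\left(S \right)} = 1$
$A{\left(-4 \right)} \left(-86\right) X + y{\left(-16 \right)} = 1 \left(-86\right) 294 + 16 = \left(-86\right) 294 + 16 = -25284 + 16 = -25268$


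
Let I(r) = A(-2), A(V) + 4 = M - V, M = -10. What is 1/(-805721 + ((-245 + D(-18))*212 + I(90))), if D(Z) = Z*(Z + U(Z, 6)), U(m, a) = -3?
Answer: -1/777537 ≈ -1.2861e-6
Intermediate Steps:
A(V) = -14 - V (A(V) = -4 + (-10 - V) = -14 - V)
D(Z) = Z*(-3 + Z) (D(Z) = Z*(Z - 3) = Z*(-3 + Z))
I(r) = -12 (I(r) = -14 - 1*(-2) = -14 + 2 = -12)
1/(-805721 + ((-245 + D(-18))*212 + I(90))) = 1/(-805721 + ((-245 - 18*(-3 - 18))*212 - 12)) = 1/(-805721 + ((-245 - 18*(-21))*212 - 12)) = 1/(-805721 + ((-245 + 378)*212 - 12)) = 1/(-805721 + (133*212 - 12)) = 1/(-805721 + (28196 - 12)) = 1/(-805721 + 28184) = 1/(-777537) = -1/777537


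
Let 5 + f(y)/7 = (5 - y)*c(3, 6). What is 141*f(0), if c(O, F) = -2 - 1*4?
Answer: -34545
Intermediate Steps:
c(O, F) = -6 (c(O, F) = -2 - 4 = -6)
f(y) = -245 + 42*y (f(y) = -35 + 7*((5 - y)*(-6)) = -35 + 7*(-30 + 6*y) = -35 + (-210 + 42*y) = -245 + 42*y)
141*f(0) = 141*(-245 + 42*0) = 141*(-245 + 0) = 141*(-245) = -34545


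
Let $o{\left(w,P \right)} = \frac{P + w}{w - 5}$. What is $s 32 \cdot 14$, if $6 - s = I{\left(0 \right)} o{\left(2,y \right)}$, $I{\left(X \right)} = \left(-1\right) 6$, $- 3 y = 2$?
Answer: $\frac{4480}{3} \approx 1493.3$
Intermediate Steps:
$y = - \frac{2}{3}$ ($y = \left(- \frac{1}{3}\right) 2 = - \frac{2}{3} \approx -0.66667$)
$I{\left(X \right)} = -6$
$o{\left(w,P \right)} = \frac{P + w}{-5 + w}$
$s = \frac{10}{3}$ ($s = 6 - - 6 \frac{- \frac{2}{3} + 2}{-5 + 2} = 6 - - 6 \frac{1}{-3} \cdot \frac{4}{3} = 6 - - 6 \left(\left(- \frac{1}{3}\right) \frac{4}{3}\right) = 6 - \left(-6\right) \left(- \frac{4}{9}\right) = 6 - \frac{8}{3} = \frac{10}{3} \approx 3.3333$)
$s 32 \cdot 14 = \frac{10}{3} \cdot 32 \cdot 14 = \frac{320}{3} \cdot 14 = \frac{4480}{3}$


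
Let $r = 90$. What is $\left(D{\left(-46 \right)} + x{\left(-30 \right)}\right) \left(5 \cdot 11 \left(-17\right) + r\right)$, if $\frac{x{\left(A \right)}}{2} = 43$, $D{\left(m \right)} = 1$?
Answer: $-73515$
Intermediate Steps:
$x{\left(A \right)} = 86$ ($x{\left(A \right)} = 2 \cdot 43 = 86$)
$\left(D{\left(-46 \right)} + x{\left(-30 \right)}\right) \left(5 \cdot 11 \left(-17\right) + r\right) = \left(1 + 86\right) \left(5 \cdot 11 \left(-17\right) + 90\right) = 87 \left(55 \left(-17\right) + 90\right) = 87 \left(-935 + 90\right) = 87 \left(-845\right) = -73515$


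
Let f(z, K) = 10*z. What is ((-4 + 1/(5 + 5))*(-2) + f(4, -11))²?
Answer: 57121/25 ≈ 2284.8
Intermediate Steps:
((-4 + 1/(5 + 5))*(-2) + f(4, -11))² = ((-4 + 1/(5 + 5))*(-2) + 10*4)² = ((-4 + 1/10)*(-2) + 40)² = ((-4 + ⅒)*(-2) + 40)² = (-39/10*(-2) + 40)² = (39/5 + 40)² = (239/5)² = 57121/25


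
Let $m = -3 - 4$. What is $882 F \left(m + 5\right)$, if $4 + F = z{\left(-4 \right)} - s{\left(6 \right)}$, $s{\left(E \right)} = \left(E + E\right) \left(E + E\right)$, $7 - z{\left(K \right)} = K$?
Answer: $241668$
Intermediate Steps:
$z{\left(K \right)} = 7 - K$
$s{\left(E \right)} = 4 E^{2}$ ($s{\left(E \right)} = 2 E 2 E = 4 E^{2}$)
$F = -137$ ($F = -4 + \left(\left(7 - -4\right) - 4 \cdot 6^{2}\right) = -4 + \left(\left(7 + 4\right) - 4 \cdot 36\right) = -4 + \left(11 - 144\right) = -4 - 133 = -137$)
$m = -7$ ($m = -3 - 4 = -7$)
$882 F \left(m + 5\right) = 882 \left(- 137 \left(-7 + 5\right)\right) = 882 \left(\left(-137\right) \left(-2\right)\right) = 882 \cdot 274 = 241668$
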